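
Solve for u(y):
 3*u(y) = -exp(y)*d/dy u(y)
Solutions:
 u(y) = C1*exp(3*exp(-y))


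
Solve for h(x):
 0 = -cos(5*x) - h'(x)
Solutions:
 h(x) = C1 - sin(5*x)/5


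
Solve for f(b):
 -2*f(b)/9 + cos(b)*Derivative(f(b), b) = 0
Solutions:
 f(b) = C1*(sin(b) + 1)^(1/9)/(sin(b) - 1)^(1/9)


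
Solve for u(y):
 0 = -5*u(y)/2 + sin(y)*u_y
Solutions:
 u(y) = C1*(cos(y) - 1)^(5/4)/(cos(y) + 1)^(5/4)


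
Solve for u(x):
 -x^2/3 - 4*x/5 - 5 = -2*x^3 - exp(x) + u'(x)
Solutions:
 u(x) = C1 + x^4/2 - x^3/9 - 2*x^2/5 - 5*x + exp(x)


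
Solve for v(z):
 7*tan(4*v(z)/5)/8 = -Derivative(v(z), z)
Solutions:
 v(z) = -5*asin(C1*exp(-7*z/10))/4 + 5*pi/4
 v(z) = 5*asin(C1*exp(-7*z/10))/4


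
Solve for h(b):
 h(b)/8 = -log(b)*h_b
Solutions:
 h(b) = C1*exp(-li(b)/8)


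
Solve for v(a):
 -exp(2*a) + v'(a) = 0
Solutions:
 v(a) = C1 + exp(2*a)/2


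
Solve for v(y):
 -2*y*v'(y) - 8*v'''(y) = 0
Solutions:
 v(y) = C1 + Integral(C2*airyai(-2^(1/3)*y/2) + C3*airybi(-2^(1/3)*y/2), y)


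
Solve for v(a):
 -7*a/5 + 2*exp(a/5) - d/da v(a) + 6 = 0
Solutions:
 v(a) = C1 - 7*a^2/10 + 6*a + 10*exp(a/5)


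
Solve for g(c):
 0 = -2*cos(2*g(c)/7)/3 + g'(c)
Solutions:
 -2*c/3 - 7*log(sin(2*g(c)/7) - 1)/4 + 7*log(sin(2*g(c)/7) + 1)/4 = C1


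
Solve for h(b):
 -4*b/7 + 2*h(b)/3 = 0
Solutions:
 h(b) = 6*b/7


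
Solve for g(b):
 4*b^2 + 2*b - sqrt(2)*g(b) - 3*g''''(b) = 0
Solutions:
 g(b) = 2*sqrt(2)*b^2 + sqrt(2)*b + (C1*sin(2^(5/8)*3^(3/4)*b/6) + C2*cos(2^(5/8)*3^(3/4)*b/6))*exp(-2^(5/8)*3^(3/4)*b/6) + (C3*sin(2^(5/8)*3^(3/4)*b/6) + C4*cos(2^(5/8)*3^(3/4)*b/6))*exp(2^(5/8)*3^(3/4)*b/6)


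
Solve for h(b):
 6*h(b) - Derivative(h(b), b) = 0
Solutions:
 h(b) = C1*exp(6*b)


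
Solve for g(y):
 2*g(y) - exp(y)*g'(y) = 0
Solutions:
 g(y) = C1*exp(-2*exp(-y))


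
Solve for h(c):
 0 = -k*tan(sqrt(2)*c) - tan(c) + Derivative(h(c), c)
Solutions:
 h(c) = C1 - sqrt(2)*k*log(cos(sqrt(2)*c))/2 - log(cos(c))


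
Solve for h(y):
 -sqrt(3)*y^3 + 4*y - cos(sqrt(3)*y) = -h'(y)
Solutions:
 h(y) = C1 + sqrt(3)*y^4/4 - 2*y^2 + sqrt(3)*sin(sqrt(3)*y)/3


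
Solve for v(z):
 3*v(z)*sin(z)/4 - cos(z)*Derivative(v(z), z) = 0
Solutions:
 v(z) = C1/cos(z)^(3/4)


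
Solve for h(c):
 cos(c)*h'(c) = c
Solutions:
 h(c) = C1 + Integral(c/cos(c), c)


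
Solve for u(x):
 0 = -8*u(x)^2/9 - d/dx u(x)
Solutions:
 u(x) = 9/(C1 + 8*x)


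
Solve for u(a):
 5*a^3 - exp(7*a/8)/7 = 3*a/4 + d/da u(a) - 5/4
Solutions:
 u(a) = C1 + 5*a^4/4 - 3*a^2/8 + 5*a/4 - 8*exp(7*a/8)/49


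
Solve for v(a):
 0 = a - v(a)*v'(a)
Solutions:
 v(a) = -sqrt(C1 + a^2)
 v(a) = sqrt(C1 + a^2)


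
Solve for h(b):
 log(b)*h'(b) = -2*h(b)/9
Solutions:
 h(b) = C1*exp(-2*li(b)/9)


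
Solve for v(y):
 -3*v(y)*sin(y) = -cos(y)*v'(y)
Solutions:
 v(y) = C1/cos(y)^3


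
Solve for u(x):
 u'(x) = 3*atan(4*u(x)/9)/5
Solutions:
 Integral(1/atan(4*_y/9), (_y, u(x))) = C1 + 3*x/5


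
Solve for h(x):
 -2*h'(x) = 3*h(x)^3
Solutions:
 h(x) = -sqrt(-1/(C1 - 3*x))
 h(x) = sqrt(-1/(C1 - 3*x))


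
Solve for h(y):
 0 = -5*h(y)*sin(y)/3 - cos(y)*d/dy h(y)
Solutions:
 h(y) = C1*cos(y)^(5/3)


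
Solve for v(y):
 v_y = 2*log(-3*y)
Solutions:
 v(y) = C1 + 2*y*log(-y) + 2*y*(-1 + log(3))


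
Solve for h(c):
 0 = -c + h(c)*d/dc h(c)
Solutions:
 h(c) = -sqrt(C1 + c^2)
 h(c) = sqrt(C1 + c^2)


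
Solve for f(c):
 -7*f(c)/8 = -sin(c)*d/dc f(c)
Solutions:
 f(c) = C1*(cos(c) - 1)^(7/16)/(cos(c) + 1)^(7/16)


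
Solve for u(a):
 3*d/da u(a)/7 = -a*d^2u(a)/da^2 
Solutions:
 u(a) = C1 + C2*a^(4/7)


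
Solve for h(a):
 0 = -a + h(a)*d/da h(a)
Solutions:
 h(a) = -sqrt(C1 + a^2)
 h(a) = sqrt(C1 + a^2)


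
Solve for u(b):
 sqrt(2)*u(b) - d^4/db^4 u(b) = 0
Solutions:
 u(b) = C1*exp(-2^(1/8)*b) + C2*exp(2^(1/8)*b) + C3*sin(2^(1/8)*b) + C4*cos(2^(1/8)*b)


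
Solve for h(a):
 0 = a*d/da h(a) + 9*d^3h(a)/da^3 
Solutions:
 h(a) = C1 + Integral(C2*airyai(-3^(1/3)*a/3) + C3*airybi(-3^(1/3)*a/3), a)


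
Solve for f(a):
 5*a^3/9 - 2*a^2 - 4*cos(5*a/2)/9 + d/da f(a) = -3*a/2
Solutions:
 f(a) = C1 - 5*a^4/36 + 2*a^3/3 - 3*a^2/4 + 8*sin(5*a/2)/45


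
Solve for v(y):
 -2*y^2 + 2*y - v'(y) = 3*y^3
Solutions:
 v(y) = C1 - 3*y^4/4 - 2*y^3/3 + y^2


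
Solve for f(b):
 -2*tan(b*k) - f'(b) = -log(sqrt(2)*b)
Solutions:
 f(b) = C1 + b*log(b) - b + b*log(2)/2 - 2*Piecewise((-log(cos(b*k))/k, Ne(k, 0)), (0, True))


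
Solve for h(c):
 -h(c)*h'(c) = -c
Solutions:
 h(c) = -sqrt(C1 + c^2)
 h(c) = sqrt(C1 + c^2)


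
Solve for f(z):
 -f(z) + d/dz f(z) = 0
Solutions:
 f(z) = C1*exp(z)


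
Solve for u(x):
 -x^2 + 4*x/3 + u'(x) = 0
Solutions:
 u(x) = C1 + x^3/3 - 2*x^2/3


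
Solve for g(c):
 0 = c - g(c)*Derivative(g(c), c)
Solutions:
 g(c) = -sqrt(C1 + c^2)
 g(c) = sqrt(C1 + c^2)


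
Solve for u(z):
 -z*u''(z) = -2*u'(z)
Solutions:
 u(z) = C1 + C2*z^3


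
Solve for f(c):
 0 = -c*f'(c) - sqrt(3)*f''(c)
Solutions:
 f(c) = C1 + C2*erf(sqrt(2)*3^(3/4)*c/6)


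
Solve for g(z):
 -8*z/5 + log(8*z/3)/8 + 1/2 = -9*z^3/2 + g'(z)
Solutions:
 g(z) = C1 + 9*z^4/8 - 4*z^2/5 + z*log(z)/8 - z*log(3)/8 + 3*z*log(2)/8 + 3*z/8


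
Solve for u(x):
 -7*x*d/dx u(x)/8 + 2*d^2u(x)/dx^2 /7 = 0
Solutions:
 u(x) = C1 + C2*erfi(7*sqrt(2)*x/8)


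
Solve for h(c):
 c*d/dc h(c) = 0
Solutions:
 h(c) = C1


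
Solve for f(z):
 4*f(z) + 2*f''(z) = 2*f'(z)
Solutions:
 f(z) = (C1*sin(sqrt(7)*z/2) + C2*cos(sqrt(7)*z/2))*exp(z/2)


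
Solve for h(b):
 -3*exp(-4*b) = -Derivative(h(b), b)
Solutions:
 h(b) = C1 - 3*exp(-4*b)/4


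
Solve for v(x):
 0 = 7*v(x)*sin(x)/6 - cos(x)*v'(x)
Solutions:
 v(x) = C1/cos(x)^(7/6)


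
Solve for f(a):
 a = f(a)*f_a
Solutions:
 f(a) = -sqrt(C1 + a^2)
 f(a) = sqrt(C1 + a^2)


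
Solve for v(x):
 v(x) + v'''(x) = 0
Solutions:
 v(x) = C3*exp(-x) + (C1*sin(sqrt(3)*x/2) + C2*cos(sqrt(3)*x/2))*exp(x/2)


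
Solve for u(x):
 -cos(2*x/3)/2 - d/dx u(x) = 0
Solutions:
 u(x) = C1 - 3*sin(2*x/3)/4


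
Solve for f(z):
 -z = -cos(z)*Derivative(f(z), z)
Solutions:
 f(z) = C1 + Integral(z/cos(z), z)


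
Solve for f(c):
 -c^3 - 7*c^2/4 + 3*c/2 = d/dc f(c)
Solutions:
 f(c) = C1 - c^4/4 - 7*c^3/12 + 3*c^2/4


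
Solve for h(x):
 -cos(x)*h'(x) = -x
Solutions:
 h(x) = C1 + Integral(x/cos(x), x)


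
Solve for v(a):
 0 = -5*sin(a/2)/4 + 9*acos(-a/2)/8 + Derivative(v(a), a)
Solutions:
 v(a) = C1 - 9*a*acos(-a/2)/8 - 9*sqrt(4 - a^2)/8 - 5*cos(a/2)/2


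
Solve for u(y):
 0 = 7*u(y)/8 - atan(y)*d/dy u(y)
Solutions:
 u(y) = C1*exp(7*Integral(1/atan(y), y)/8)


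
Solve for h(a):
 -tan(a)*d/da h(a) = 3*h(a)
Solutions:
 h(a) = C1/sin(a)^3


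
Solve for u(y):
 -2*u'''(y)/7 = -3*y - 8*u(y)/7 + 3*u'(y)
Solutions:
 u(y) = C1*exp(y*(-2*(2 + 5*sqrt(30)/4)^(1/3) + 7/(2 + 5*sqrt(30)/4)^(1/3))/4)*sin(sqrt(3)*y*(7/(2 + 5*sqrt(30)/4)^(1/3) + 2*(2 + 5*sqrt(30)/4)^(1/3))/4) + C2*exp(y*(-2*(2 + 5*sqrt(30)/4)^(1/3) + 7/(2 + 5*sqrt(30)/4)^(1/3))/4)*cos(sqrt(3)*y*(7/(2 + 5*sqrt(30)/4)^(1/3) + 2*(2 + 5*sqrt(30)/4)^(1/3))/4) + C3*exp(y*(-7/(2*(2 + 5*sqrt(30)/4)^(1/3)) + (2 + 5*sqrt(30)/4)^(1/3))) - 21*y/8 - 441/64


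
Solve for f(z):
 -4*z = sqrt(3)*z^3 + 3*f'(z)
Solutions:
 f(z) = C1 - sqrt(3)*z^4/12 - 2*z^2/3


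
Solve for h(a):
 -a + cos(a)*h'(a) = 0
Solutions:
 h(a) = C1 + Integral(a/cos(a), a)


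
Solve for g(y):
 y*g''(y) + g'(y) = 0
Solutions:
 g(y) = C1 + C2*log(y)


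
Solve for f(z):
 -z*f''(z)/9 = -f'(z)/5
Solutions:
 f(z) = C1 + C2*z^(14/5)


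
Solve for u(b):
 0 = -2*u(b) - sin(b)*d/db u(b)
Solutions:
 u(b) = C1*(cos(b) + 1)/(cos(b) - 1)


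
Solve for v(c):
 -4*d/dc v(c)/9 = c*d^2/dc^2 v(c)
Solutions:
 v(c) = C1 + C2*c^(5/9)


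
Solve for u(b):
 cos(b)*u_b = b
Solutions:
 u(b) = C1 + Integral(b/cos(b), b)


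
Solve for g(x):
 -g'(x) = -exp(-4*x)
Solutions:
 g(x) = C1 - exp(-4*x)/4


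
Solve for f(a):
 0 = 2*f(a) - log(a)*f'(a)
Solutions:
 f(a) = C1*exp(2*li(a))


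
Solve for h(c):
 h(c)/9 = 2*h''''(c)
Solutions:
 h(c) = C1*exp(-2^(3/4)*sqrt(3)*c/6) + C2*exp(2^(3/4)*sqrt(3)*c/6) + C3*sin(2^(3/4)*sqrt(3)*c/6) + C4*cos(2^(3/4)*sqrt(3)*c/6)


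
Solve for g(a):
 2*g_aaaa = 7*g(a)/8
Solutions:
 g(a) = C1*exp(-7^(1/4)*a/2) + C2*exp(7^(1/4)*a/2) + C3*sin(7^(1/4)*a/2) + C4*cos(7^(1/4)*a/2)


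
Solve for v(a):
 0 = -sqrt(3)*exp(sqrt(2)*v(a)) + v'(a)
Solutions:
 v(a) = sqrt(2)*(2*log(-1/(C1 + sqrt(3)*a)) - log(2))/4


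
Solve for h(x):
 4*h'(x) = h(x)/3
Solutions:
 h(x) = C1*exp(x/12)


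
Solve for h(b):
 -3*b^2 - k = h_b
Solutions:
 h(b) = C1 - b^3 - b*k


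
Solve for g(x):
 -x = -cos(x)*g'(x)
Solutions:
 g(x) = C1 + Integral(x/cos(x), x)


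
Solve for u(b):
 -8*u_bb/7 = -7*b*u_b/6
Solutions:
 u(b) = C1 + C2*erfi(7*sqrt(6)*b/24)


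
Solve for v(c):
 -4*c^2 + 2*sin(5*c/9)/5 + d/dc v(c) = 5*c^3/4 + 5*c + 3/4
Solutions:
 v(c) = C1 + 5*c^4/16 + 4*c^3/3 + 5*c^2/2 + 3*c/4 + 18*cos(5*c/9)/25


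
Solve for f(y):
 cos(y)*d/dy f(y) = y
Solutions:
 f(y) = C1 + Integral(y/cos(y), y)


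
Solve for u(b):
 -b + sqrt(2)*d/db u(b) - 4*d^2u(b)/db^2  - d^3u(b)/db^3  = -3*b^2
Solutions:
 u(b) = C1 + C2*exp(b*(-2 + sqrt(sqrt(2) + 4))) + C3*exp(-b*(2 + sqrt(sqrt(2) + 4))) - sqrt(2)*b^3/2 - 6*b^2 + sqrt(2)*b^2/4 - 24*sqrt(2)*b - b


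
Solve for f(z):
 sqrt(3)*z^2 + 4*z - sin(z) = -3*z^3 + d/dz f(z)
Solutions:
 f(z) = C1 + 3*z^4/4 + sqrt(3)*z^3/3 + 2*z^2 + cos(z)


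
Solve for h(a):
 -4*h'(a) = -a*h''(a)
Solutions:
 h(a) = C1 + C2*a^5


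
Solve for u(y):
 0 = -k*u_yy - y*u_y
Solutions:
 u(y) = C1 + C2*sqrt(k)*erf(sqrt(2)*y*sqrt(1/k)/2)


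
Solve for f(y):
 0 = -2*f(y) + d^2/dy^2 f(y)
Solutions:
 f(y) = C1*exp(-sqrt(2)*y) + C2*exp(sqrt(2)*y)


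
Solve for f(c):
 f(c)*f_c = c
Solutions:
 f(c) = -sqrt(C1 + c^2)
 f(c) = sqrt(C1 + c^2)


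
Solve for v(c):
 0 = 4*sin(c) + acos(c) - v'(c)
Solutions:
 v(c) = C1 + c*acos(c) - sqrt(1 - c^2) - 4*cos(c)


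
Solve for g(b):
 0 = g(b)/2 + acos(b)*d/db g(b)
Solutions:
 g(b) = C1*exp(-Integral(1/acos(b), b)/2)


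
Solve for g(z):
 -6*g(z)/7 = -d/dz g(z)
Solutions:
 g(z) = C1*exp(6*z/7)


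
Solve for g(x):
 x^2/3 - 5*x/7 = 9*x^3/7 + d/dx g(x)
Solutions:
 g(x) = C1 - 9*x^4/28 + x^3/9 - 5*x^2/14


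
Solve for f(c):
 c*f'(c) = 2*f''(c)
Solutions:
 f(c) = C1 + C2*erfi(c/2)


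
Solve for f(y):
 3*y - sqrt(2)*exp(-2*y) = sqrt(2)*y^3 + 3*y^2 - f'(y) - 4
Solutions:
 f(y) = C1 + sqrt(2)*y^4/4 + y^3 - 3*y^2/2 - 4*y - sqrt(2)*exp(-2*y)/2


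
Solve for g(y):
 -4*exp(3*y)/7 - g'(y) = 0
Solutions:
 g(y) = C1 - 4*exp(3*y)/21


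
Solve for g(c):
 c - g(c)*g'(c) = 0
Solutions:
 g(c) = -sqrt(C1 + c^2)
 g(c) = sqrt(C1 + c^2)


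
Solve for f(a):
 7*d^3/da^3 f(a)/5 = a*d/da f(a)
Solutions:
 f(a) = C1 + Integral(C2*airyai(5^(1/3)*7^(2/3)*a/7) + C3*airybi(5^(1/3)*7^(2/3)*a/7), a)


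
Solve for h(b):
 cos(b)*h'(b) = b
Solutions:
 h(b) = C1 + Integral(b/cos(b), b)


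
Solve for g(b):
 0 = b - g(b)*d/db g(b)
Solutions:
 g(b) = -sqrt(C1 + b^2)
 g(b) = sqrt(C1 + b^2)


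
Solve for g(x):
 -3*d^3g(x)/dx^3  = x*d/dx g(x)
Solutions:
 g(x) = C1 + Integral(C2*airyai(-3^(2/3)*x/3) + C3*airybi(-3^(2/3)*x/3), x)


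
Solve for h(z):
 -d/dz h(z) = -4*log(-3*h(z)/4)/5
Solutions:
 -5*Integral(1/(log(-_y) - 2*log(2) + log(3)), (_y, h(z)))/4 = C1 - z


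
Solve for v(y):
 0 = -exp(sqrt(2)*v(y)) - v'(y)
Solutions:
 v(y) = sqrt(2)*(2*log(1/(C1 + y)) - log(2))/4


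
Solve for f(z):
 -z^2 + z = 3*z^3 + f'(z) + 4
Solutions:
 f(z) = C1 - 3*z^4/4 - z^3/3 + z^2/2 - 4*z


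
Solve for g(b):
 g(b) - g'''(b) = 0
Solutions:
 g(b) = C3*exp(b) + (C1*sin(sqrt(3)*b/2) + C2*cos(sqrt(3)*b/2))*exp(-b/2)


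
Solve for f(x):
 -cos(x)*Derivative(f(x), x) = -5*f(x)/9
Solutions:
 f(x) = C1*(sin(x) + 1)^(5/18)/(sin(x) - 1)^(5/18)


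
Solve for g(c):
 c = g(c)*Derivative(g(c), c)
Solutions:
 g(c) = -sqrt(C1 + c^2)
 g(c) = sqrt(C1 + c^2)


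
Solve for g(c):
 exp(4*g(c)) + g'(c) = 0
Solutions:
 g(c) = log(-I*(1/(C1 + 4*c))^(1/4))
 g(c) = log(I*(1/(C1 + 4*c))^(1/4))
 g(c) = log(-(1/(C1 + 4*c))^(1/4))
 g(c) = log(1/(C1 + 4*c))/4


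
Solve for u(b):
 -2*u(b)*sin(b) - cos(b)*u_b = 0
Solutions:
 u(b) = C1*cos(b)^2


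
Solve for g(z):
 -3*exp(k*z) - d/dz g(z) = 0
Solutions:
 g(z) = C1 - 3*exp(k*z)/k


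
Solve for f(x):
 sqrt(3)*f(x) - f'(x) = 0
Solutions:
 f(x) = C1*exp(sqrt(3)*x)


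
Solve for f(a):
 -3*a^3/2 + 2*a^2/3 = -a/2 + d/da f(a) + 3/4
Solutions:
 f(a) = C1 - 3*a^4/8 + 2*a^3/9 + a^2/4 - 3*a/4


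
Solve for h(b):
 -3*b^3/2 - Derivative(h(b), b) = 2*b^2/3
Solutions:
 h(b) = C1 - 3*b^4/8 - 2*b^3/9


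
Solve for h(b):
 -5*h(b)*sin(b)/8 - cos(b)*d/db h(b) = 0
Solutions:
 h(b) = C1*cos(b)^(5/8)


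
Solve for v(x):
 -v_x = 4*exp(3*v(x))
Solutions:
 v(x) = log((-3^(2/3) - 3*3^(1/6)*I)*(1/(C1 + 4*x))^(1/3)/6)
 v(x) = log((-3^(2/3) + 3*3^(1/6)*I)*(1/(C1 + 4*x))^(1/3)/6)
 v(x) = log(1/(C1 + 12*x))/3


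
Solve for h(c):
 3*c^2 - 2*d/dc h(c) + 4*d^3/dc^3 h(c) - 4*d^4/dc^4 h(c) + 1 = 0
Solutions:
 h(c) = C1 + C2*exp(c*(2*2^(2/3)/(3*sqrt(57) + 23)^(1/3) + 4 + 2^(1/3)*(3*sqrt(57) + 23)^(1/3))/12)*sin(2^(1/3)*sqrt(3)*c*(-(3*sqrt(57) + 23)^(1/3) + 2*2^(1/3)/(3*sqrt(57) + 23)^(1/3))/12) + C3*exp(c*(2*2^(2/3)/(3*sqrt(57) + 23)^(1/3) + 4 + 2^(1/3)*(3*sqrt(57) + 23)^(1/3))/12)*cos(2^(1/3)*sqrt(3)*c*(-(3*sqrt(57) + 23)^(1/3) + 2*2^(1/3)/(3*sqrt(57) + 23)^(1/3))/12) + C4*exp(c*(-2^(1/3)*(3*sqrt(57) + 23)^(1/3) - 2*2^(2/3)/(3*sqrt(57) + 23)^(1/3) + 2)/6) + c^3/2 + 13*c/2


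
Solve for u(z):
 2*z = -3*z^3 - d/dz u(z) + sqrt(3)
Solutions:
 u(z) = C1 - 3*z^4/4 - z^2 + sqrt(3)*z


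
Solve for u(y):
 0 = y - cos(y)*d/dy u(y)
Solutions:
 u(y) = C1 + Integral(y/cos(y), y)


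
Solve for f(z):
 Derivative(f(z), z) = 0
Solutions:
 f(z) = C1


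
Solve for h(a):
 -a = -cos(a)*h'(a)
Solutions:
 h(a) = C1 + Integral(a/cos(a), a)


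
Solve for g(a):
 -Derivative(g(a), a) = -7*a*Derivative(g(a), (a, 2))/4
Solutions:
 g(a) = C1 + C2*a^(11/7)


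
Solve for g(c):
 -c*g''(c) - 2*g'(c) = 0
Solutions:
 g(c) = C1 + C2/c


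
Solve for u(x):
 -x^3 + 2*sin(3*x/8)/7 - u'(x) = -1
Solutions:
 u(x) = C1 - x^4/4 + x - 16*cos(3*x/8)/21


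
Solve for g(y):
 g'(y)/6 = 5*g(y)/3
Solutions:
 g(y) = C1*exp(10*y)


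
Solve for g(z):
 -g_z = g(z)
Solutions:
 g(z) = C1*exp(-z)


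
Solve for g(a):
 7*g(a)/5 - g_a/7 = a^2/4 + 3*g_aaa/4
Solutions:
 g(a) = C1*exp(-a*(-10*2^(2/3)*245^(1/3)/(3087 + sqrt(9532369))^(1/3) + 350^(1/3)*(3087 + sqrt(9532369))^(1/3))/210)*sin(sqrt(3)*a*(10*2^(2/3)*245^(1/3)/(3087 + sqrt(9532369))^(1/3) + 350^(1/3)*(3087 + sqrt(9532369))^(1/3))/210) + C2*exp(-a*(-10*2^(2/3)*245^(1/3)/(3087 + sqrt(9532369))^(1/3) + 350^(1/3)*(3087 + sqrt(9532369))^(1/3))/210)*cos(sqrt(3)*a*(10*2^(2/3)*245^(1/3)/(3087 + sqrt(9532369))^(1/3) + 350^(1/3)*(3087 + sqrt(9532369))^(1/3))/210) + C3*exp(a*(-10*2^(2/3)*245^(1/3)/(3087 + sqrt(9532369))^(1/3) + 350^(1/3)*(3087 + sqrt(9532369))^(1/3))/105) + 5*a^2/28 + 25*a/686 + 125/33614


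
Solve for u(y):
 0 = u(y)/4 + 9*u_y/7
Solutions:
 u(y) = C1*exp(-7*y/36)


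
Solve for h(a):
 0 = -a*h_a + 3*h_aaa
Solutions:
 h(a) = C1 + Integral(C2*airyai(3^(2/3)*a/3) + C3*airybi(3^(2/3)*a/3), a)


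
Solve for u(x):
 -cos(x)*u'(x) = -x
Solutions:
 u(x) = C1 + Integral(x/cos(x), x)


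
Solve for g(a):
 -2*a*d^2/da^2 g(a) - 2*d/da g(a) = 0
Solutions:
 g(a) = C1 + C2*log(a)


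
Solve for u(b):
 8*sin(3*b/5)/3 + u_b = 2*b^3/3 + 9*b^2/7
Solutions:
 u(b) = C1 + b^4/6 + 3*b^3/7 + 40*cos(3*b/5)/9


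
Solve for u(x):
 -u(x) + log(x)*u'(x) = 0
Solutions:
 u(x) = C1*exp(li(x))


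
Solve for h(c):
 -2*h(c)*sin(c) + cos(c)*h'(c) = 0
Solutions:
 h(c) = C1/cos(c)^2


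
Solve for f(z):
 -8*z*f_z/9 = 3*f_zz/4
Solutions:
 f(z) = C1 + C2*erf(4*sqrt(3)*z/9)


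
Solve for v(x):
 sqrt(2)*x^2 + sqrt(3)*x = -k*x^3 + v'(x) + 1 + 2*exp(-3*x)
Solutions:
 v(x) = C1 + k*x^4/4 + sqrt(2)*x^3/3 + sqrt(3)*x^2/2 - x + 2*exp(-3*x)/3


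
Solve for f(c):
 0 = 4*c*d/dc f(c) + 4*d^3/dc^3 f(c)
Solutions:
 f(c) = C1 + Integral(C2*airyai(-c) + C3*airybi(-c), c)


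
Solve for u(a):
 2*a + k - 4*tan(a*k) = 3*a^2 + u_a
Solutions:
 u(a) = C1 - a^3 + a^2 + a*k - 4*Piecewise((-log(cos(a*k))/k, Ne(k, 0)), (0, True))


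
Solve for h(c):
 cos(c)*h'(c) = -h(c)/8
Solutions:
 h(c) = C1*(sin(c) - 1)^(1/16)/(sin(c) + 1)^(1/16)


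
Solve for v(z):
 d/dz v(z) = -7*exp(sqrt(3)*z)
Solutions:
 v(z) = C1 - 7*sqrt(3)*exp(sqrt(3)*z)/3


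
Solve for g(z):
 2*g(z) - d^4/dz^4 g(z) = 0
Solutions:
 g(z) = C1*exp(-2^(1/4)*z) + C2*exp(2^(1/4)*z) + C3*sin(2^(1/4)*z) + C4*cos(2^(1/4)*z)


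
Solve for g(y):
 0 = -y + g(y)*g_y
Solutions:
 g(y) = -sqrt(C1 + y^2)
 g(y) = sqrt(C1 + y^2)


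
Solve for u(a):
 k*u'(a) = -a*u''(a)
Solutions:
 u(a) = C1 + a^(1 - re(k))*(C2*sin(log(a)*Abs(im(k))) + C3*cos(log(a)*im(k)))


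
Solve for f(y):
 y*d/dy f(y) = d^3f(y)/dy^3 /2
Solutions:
 f(y) = C1 + Integral(C2*airyai(2^(1/3)*y) + C3*airybi(2^(1/3)*y), y)


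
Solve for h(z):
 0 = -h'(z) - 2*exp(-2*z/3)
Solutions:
 h(z) = C1 + 3*exp(-2*z/3)


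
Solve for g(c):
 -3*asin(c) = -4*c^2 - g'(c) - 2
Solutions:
 g(c) = C1 - 4*c^3/3 + 3*c*asin(c) - 2*c + 3*sqrt(1 - c^2)


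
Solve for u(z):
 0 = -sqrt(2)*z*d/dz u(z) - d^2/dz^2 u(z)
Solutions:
 u(z) = C1 + C2*erf(2^(3/4)*z/2)


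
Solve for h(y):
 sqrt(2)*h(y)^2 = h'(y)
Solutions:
 h(y) = -1/(C1 + sqrt(2)*y)


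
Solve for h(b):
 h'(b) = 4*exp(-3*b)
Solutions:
 h(b) = C1 - 4*exp(-3*b)/3


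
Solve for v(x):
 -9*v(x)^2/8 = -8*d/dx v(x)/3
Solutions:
 v(x) = -64/(C1 + 27*x)


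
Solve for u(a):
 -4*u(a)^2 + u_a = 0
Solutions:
 u(a) = -1/(C1 + 4*a)


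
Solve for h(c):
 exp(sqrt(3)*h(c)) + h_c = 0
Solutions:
 h(c) = sqrt(3)*(2*log(1/(C1 + c)) - log(3))/6


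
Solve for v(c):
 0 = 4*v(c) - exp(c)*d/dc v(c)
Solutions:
 v(c) = C1*exp(-4*exp(-c))


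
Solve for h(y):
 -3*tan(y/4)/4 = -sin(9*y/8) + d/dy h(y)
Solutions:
 h(y) = C1 + 3*log(cos(y/4)) - 8*cos(9*y/8)/9


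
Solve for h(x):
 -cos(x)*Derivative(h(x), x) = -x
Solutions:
 h(x) = C1 + Integral(x/cos(x), x)


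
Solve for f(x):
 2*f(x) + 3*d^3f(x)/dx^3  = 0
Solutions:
 f(x) = C3*exp(-2^(1/3)*3^(2/3)*x/3) + (C1*sin(2^(1/3)*3^(1/6)*x/2) + C2*cos(2^(1/3)*3^(1/6)*x/2))*exp(2^(1/3)*3^(2/3)*x/6)


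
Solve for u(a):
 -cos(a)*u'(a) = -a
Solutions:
 u(a) = C1 + Integral(a/cos(a), a)


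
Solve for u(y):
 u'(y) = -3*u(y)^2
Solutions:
 u(y) = 1/(C1 + 3*y)


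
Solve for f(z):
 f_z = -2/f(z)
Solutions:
 f(z) = -sqrt(C1 - 4*z)
 f(z) = sqrt(C1 - 4*z)


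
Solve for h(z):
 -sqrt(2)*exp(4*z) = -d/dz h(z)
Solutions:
 h(z) = C1 + sqrt(2)*exp(4*z)/4


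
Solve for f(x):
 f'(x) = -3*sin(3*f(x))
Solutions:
 f(x) = -acos((-C1 - exp(18*x))/(C1 - exp(18*x)))/3 + 2*pi/3
 f(x) = acos((-C1 - exp(18*x))/(C1 - exp(18*x)))/3


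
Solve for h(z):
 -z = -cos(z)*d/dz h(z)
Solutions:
 h(z) = C1 + Integral(z/cos(z), z)


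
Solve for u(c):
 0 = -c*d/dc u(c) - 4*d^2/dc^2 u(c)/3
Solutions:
 u(c) = C1 + C2*erf(sqrt(6)*c/4)


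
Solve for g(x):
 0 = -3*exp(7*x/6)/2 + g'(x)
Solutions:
 g(x) = C1 + 9*exp(7*x/6)/7


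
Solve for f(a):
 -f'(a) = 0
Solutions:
 f(a) = C1


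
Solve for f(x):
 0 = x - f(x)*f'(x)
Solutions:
 f(x) = -sqrt(C1 + x^2)
 f(x) = sqrt(C1 + x^2)


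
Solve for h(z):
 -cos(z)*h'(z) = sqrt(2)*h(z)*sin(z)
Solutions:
 h(z) = C1*cos(z)^(sqrt(2))


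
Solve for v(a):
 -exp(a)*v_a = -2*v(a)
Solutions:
 v(a) = C1*exp(-2*exp(-a))


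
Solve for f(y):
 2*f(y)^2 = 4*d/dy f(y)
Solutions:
 f(y) = -2/(C1 + y)


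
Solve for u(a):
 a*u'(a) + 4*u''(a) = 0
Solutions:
 u(a) = C1 + C2*erf(sqrt(2)*a/4)


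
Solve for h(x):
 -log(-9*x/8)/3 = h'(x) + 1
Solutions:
 h(x) = C1 - x*log(-x)/3 + x*(-2*log(3)/3 - 2/3 + log(2))


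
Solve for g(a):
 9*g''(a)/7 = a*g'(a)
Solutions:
 g(a) = C1 + C2*erfi(sqrt(14)*a/6)


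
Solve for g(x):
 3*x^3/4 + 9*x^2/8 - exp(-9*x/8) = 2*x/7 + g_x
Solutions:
 g(x) = C1 + 3*x^4/16 + 3*x^3/8 - x^2/7 + 8*exp(-9*x/8)/9


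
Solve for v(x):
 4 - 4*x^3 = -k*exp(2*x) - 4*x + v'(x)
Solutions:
 v(x) = C1 + k*exp(2*x)/2 - x^4 + 2*x^2 + 4*x


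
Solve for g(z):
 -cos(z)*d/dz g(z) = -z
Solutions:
 g(z) = C1 + Integral(z/cos(z), z)


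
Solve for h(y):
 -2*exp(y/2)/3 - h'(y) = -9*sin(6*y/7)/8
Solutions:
 h(y) = C1 - 4*exp(y/2)/3 - 21*cos(6*y/7)/16


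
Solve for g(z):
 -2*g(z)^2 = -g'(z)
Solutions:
 g(z) = -1/(C1 + 2*z)


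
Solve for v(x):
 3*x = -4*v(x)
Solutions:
 v(x) = -3*x/4


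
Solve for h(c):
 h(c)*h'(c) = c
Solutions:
 h(c) = -sqrt(C1 + c^2)
 h(c) = sqrt(C1 + c^2)


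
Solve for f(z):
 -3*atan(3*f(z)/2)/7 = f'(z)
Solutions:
 Integral(1/atan(3*_y/2), (_y, f(z))) = C1 - 3*z/7


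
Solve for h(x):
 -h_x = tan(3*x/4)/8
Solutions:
 h(x) = C1 + log(cos(3*x/4))/6


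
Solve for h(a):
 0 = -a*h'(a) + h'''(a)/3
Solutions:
 h(a) = C1 + Integral(C2*airyai(3^(1/3)*a) + C3*airybi(3^(1/3)*a), a)


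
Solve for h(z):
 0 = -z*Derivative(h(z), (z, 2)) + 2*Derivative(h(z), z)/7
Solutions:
 h(z) = C1 + C2*z^(9/7)


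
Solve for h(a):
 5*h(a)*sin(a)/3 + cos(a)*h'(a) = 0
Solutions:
 h(a) = C1*cos(a)^(5/3)


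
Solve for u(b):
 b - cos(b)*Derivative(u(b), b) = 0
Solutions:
 u(b) = C1 + Integral(b/cos(b), b)


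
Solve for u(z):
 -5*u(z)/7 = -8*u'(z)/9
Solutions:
 u(z) = C1*exp(45*z/56)


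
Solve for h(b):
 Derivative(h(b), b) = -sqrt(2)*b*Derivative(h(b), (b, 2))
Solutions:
 h(b) = C1 + C2*b^(1 - sqrt(2)/2)


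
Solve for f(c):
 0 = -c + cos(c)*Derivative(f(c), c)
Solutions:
 f(c) = C1 + Integral(c/cos(c), c)


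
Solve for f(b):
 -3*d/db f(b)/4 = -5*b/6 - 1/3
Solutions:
 f(b) = C1 + 5*b^2/9 + 4*b/9


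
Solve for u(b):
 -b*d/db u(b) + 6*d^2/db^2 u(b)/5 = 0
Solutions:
 u(b) = C1 + C2*erfi(sqrt(15)*b/6)


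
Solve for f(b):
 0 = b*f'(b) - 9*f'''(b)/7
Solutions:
 f(b) = C1 + Integral(C2*airyai(21^(1/3)*b/3) + C3*airybi(21^(1/3)*b/3), b)


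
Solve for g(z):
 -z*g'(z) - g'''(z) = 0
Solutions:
 g(z) = C1 + Integral(C2*airyai(-z) + C3*airybi(-z), z)


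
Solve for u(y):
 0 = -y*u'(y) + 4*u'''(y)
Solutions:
 u(y) = C1 + Integral(C2*airyai(2^(1/3)*y/2) + C3*airybi(2^(1/3)*y/2), y)


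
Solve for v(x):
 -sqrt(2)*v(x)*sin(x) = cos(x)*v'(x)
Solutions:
 v(x) = C1*cos(x)^(sqrt(2))


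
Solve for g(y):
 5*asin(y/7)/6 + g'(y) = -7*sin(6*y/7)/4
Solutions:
 g(y) = C1 - 5*y*asin(y/7)/6 - 5*sqrt(49 - y^2)/6 + 49*cos(6*y/7)/24


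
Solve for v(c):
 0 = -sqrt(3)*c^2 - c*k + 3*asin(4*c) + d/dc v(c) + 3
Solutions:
 v(c) = C1 + sqrt(3)*c^3/3 + c^2*k/2 - 3*c*asin(4*c) - 3*c - 3*sqrt(1 - 16*c^2)/4


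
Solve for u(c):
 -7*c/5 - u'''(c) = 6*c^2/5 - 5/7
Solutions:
 u(c) = C1 + C2*c + C3*c^2 - c^5/50 - 7*c^4/120 + 5*c^3/42


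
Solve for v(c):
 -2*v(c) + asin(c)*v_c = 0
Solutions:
 v(c) = C1*exp(2*Integral(1/asin(c), c))


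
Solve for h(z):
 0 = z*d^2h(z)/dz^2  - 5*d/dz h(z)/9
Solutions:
 h(z) = C1 + C2*z^(14/9)


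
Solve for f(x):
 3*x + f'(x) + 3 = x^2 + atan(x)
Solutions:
 f(x) = C1 + x^3/3 - 3*x^2/2 + x*atan(x) - 3*x - log(x^2 + 1)/2


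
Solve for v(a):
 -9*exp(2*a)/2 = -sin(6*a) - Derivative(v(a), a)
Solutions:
 v(a) = C1 + 9*exp(2*a)/4 + cos(6*a)/6


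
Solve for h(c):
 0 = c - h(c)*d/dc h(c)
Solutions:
 h(c) = -sqrt(C1 + c^2)
 h(c) = sqrt(C1 + c^2)


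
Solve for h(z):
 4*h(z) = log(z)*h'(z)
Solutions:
 h(z) = C1*exp(4*li(z))


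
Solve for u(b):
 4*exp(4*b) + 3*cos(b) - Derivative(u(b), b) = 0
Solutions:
 u(b) = C1 + exp(4*b) + 3*sin(b)


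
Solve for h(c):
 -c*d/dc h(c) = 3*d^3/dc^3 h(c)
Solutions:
 h(c) = C1 + Integral(C2*airyai(-3^(2/3)*c/3) + C3*airybi(-3^(2/3)*c/3), c)


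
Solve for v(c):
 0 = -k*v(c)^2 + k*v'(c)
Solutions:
 v(c) = -1/(C1 + c)


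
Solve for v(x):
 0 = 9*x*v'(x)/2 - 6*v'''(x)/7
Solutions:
 v(x) = C1 + Integral(C2*airyai(42^(1/3)*x/2) + C3*airybi(42^(1/3)*x/2), x)


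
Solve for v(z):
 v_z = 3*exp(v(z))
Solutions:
 v(z) = log(-1/(C1 + 3*z))


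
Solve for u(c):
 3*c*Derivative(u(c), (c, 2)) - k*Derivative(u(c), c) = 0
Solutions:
 u(c) = C1 + c^(re(k)/3 + 1)*(C2*sin(log(c)*Abs(im(k))/3) + C3*cos(log(c)*im(k)/3))


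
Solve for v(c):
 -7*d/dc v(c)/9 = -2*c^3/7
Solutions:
 v(c) = C1 + 9*c^4/98


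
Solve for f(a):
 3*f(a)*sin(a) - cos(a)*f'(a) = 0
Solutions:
 f(a) = C1/cos(a)^3


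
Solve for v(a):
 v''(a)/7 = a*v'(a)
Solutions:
 v(a) = C1 + C2*erfi(sqrt(14)*a/2)


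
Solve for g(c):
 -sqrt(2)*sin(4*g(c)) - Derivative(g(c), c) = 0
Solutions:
 g(c) = -acos((-C1 - exp(8*sqrt(2)*c))/(C1 - exp(8*sqrt(2)*c)))/4 + pi/2
 g(c) = acos((-C1 - exp(8*sqrt(2)*c))/(C1 - exp(8*sqrt(2)*c)))/4


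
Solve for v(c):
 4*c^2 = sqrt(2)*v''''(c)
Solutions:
 v(c) = C1 + C2*c + C3*c^2 + C4*c^3 + sqrt(2)*c^6/180


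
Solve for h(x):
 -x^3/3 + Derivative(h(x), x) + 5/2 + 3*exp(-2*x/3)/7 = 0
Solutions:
 h(x) = C1 + x^4/12 - 5*x/2 + 9*exp(-2*x/3)/14


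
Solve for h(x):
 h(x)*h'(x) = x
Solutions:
 h(x) = -sqrt(C1 + x^2)
 h(x) = sqrt(C1 + x^2)


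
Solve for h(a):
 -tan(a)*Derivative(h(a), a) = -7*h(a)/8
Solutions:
 h(a) = C1*sin(a)^(7/8)


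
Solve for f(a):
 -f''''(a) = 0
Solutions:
 f(a) = C1 + C2*a + C3*a^2 + C4*a^3


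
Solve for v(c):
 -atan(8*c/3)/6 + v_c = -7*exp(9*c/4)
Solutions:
 v(c) = C1 + c*atan(8*c/3)/6 - 28*exp(9*c/4)/9 - log(64*c^2 + 9)/32


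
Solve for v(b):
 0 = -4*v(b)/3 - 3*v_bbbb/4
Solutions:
 v(b) = (C1*sin(sqrt(6)*b/3) + C2*cos(sqrt(6)*b/3))*exp(-sqrt(6)*b/3) + (C3*sin(sqrt(6)*b/3) + C4*cos(sqrt(6)*b/3))*exp(sqrt(6)*b/3)


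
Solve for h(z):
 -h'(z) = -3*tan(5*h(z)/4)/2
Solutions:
 h(z) = -4*asin(C1*exp(15*z/8))/5 + 4*pi/5
 h(z) = 4*asin(C1*exp(15*z/8))/5


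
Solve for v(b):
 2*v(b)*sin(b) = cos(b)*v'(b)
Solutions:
 v(b) = C1/cos(b)^2


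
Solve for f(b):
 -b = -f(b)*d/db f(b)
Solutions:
 f(b) = -sqrt(C1 + b^2)
 f(b) = sqrt(C1 + b^2)


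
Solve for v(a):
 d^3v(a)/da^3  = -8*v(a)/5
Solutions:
 v(a) = C3*exp(-2*5^(2/3)*a/5) + (C1*sin(sqrt(3)*5^(2/3)*a/5) + C2*cos(sqrt(3)*5^(2/3)*a/5))*exp(5^(2/3)*a/5)


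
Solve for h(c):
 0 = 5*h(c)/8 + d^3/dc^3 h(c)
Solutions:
 h(c) = C3*exp(-5^(1/3)*c/2) + (C1*sin(sqrt(3)*5^(1/3)*c/4) + C2*cos(sqrt(3)*5^(1/3)*c/4))*exp(5^(1/3)*c/4)


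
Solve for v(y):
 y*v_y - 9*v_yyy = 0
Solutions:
 v(y) = C1 + Integral(C2*airyai(3^(1/3)*y/3) + C3*airybi(3^(1/3)*y/3), y)


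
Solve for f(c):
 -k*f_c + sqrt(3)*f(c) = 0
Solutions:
 f(c) = C1*exp(sqrt(3)*c/k)


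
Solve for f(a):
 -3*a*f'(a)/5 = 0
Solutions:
 f(a) = C1


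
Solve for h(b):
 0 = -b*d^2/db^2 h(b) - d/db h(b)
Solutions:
 h(b) = C1 + C2*log(b)


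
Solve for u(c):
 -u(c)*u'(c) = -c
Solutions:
 u(c) = -sqrt(C1 + c^2)
 u(c) = sqrt(C1 + c^2)


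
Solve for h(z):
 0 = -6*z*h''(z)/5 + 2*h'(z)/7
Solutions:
 h(z) = C1 + C2*z^(26/21)


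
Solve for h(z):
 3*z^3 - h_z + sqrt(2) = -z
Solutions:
 h(z) = C1 + 3*z^4/4 + z^2/2 + sqrt(2)*z


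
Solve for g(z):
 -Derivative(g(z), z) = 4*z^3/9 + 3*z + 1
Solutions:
 g(z) = C1 - z^4/9 - 3*z^2/2 - z


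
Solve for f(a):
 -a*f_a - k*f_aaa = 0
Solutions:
 f(a) = C1 + Integral(C2*airyai(a*(-1/k)^(1/3)) + C3*airybi(a*(-1/k)^(1/3)), a)


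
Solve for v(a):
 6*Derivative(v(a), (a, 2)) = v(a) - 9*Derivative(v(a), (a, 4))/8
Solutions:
 v(a) = C1*exp(-a*sqrt(-8/3 + 2*sqrt(2))) + C2*exp(a*sqrt(-8/3 + 2*sqrt(2))) + C3*sin(a*sqrt(8/3 + 2*sqrt(2))) + C4*cos(a*sqrt(8/3 + 2*sqrt(2)))


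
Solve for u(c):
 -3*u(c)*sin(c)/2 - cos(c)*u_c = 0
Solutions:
 u(c) = C1*cos(c)^(3/2)


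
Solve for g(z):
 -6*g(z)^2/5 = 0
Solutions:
 g(z) = 0


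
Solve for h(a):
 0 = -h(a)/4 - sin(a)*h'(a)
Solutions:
 h(a) = C1*(cos(a) + 1)^(1/8)/(cos(a) - 1)^(1/8)


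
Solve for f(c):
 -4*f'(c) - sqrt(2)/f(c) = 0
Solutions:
 f(c) = -sqrt(C1 - 2*sqrt(2)*c)/2
 f(c) = sqrt(C1 - 2*sqrt(2)*c)/2


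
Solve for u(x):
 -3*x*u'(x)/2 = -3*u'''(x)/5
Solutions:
 u(x) = C1 + Integral(C2*airyai(2^(2/3)*5^(1/3)*x/2) + C3*airybi(2^(2/3)*5^(1/3)*x/2), x)


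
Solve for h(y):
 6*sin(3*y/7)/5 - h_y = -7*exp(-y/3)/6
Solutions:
 h(y) = C1 - 14*cos(3*y/7)/5 - 7*exp(-y/3)/2


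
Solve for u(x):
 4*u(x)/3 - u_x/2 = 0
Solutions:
 u(x) = C1*exp(8*x/3)


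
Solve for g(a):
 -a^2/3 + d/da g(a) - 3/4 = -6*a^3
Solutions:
 g(a) = C1 - 3*a^4/2 + a^3/9 + 3*a/4


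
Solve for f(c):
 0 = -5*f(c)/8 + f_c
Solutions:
 f(c) = C1*exp(5*c/8)


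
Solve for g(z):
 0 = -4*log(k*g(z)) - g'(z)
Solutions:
 li(k*g(z))/k = C1 - 4*z


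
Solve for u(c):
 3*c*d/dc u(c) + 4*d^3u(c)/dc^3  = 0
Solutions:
 u(c) = C1 + Integral(C2*airyai(-6^(1/3)*c/2) + C3*airybi(-6^(1/3)*c/2), c)


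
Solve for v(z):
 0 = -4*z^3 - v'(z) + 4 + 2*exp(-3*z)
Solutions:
 v(z) = C1 - z^4 + 4*z - 2*exp(-3*z)/3


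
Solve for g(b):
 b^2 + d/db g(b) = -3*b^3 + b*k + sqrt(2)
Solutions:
 g(b) = C1 - 3*b^4/4 - b^3/3 + b^2*k/2 + sqrt(2)*b


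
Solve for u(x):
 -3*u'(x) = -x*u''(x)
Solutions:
 u(x) = C1 + C2*x^4


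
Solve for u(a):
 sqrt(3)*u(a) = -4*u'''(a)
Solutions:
 u(a) = C3*exp(-2^(1/3)*3^(1/6)*a/2) + (C1*sin(2^(1/3)*3^(2/3)*a/4) + C2*cos(2^(1/3)*3^(2/3)*a/4))*exp(2^(1/3)*3^(1/6)*a/4)


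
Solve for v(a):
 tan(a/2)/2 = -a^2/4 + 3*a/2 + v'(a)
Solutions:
 v(a) = C1 + a^3/12 - 3*a^2/4 - log(cos(a/2))


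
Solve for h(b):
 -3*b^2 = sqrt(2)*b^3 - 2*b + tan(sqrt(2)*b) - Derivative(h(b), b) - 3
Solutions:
 h(b) = C1 + sqrt(2)*b^4/4 + b^3 - b^2 - 3*b - sqrt(2)*log(cos(sqrt(2)*b))/2


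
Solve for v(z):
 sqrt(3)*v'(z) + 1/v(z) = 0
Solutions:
 v(z) = -sqrt(C1 - 6*sqrt(3)*z)/3
 v(z) = sqrt(C1 - 6*sqrt(3)*z)/3


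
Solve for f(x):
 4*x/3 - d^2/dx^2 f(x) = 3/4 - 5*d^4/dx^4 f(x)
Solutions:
 f(x) = C1 + C2*x + C3*exp(-sqrt(5)*x/5) + C4*exp(sqrt(5)*x/5) + 2*x^3/9 - 3*x^2/8


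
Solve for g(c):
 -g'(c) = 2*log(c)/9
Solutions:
 g(c) = C1 - 2*c*log(c)/9 + 2*c/9


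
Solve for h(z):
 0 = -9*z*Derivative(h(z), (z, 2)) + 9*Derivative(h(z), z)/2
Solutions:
 h(z) = C1 + C2*z^(3/2)


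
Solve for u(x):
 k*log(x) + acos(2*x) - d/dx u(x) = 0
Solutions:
 u(x) = C1 + k*x*(log(x) - 1) + x*acos(2*x) - sqrt(1 - 4*x^2)/2


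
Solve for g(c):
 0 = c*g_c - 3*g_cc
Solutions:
 g(c) = C1 + C2*erfi(sqrt(6)*c/6)


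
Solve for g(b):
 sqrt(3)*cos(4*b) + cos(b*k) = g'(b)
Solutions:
 g(b) = C1 + sqrt(3)*sin(4*b)/4 + sin(b*k)/k


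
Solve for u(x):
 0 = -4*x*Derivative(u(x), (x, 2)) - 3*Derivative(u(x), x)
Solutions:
 u(x) = C1 + C2*x^(1/4)


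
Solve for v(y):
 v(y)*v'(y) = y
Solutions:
 v(y) = -sqrt(C1 + y^2)
 v(y) = sqrt(C1 + y^2)


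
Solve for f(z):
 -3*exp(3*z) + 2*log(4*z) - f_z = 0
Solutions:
 f(z) = C1 + 2*z*log(z) + 2*z*(-1 + 2*log(2)) - exp(3*z)


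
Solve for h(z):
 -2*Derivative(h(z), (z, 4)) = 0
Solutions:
 h(z) = C1 + C2*z + C3*z^2 + C4*z^3


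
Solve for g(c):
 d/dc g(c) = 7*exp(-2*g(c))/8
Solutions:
 g(c) = log(C1 + 7*c)/2 - log(2)
 g(c) = log(-sqrt(C1 + 7*c)) - log(2)


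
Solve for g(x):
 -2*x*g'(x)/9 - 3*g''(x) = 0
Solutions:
 g(x) = C1 + C2*erf(sqrt(3)*x/9)


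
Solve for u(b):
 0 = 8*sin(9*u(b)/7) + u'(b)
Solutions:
 8*b + 7*log(cos(9*u(b)/7) - 1)/18 - 7*log(cos(9*u(b)/7) + 1)/18 = C1


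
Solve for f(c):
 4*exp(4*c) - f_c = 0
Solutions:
 f(c) = C1 + exp(4*c)


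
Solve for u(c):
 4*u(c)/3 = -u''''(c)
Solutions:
 u(c) = (C1*sin(3^(3/4)*c/3) + C2*cos(3^(3/4)*c/3))*exp(-3^(3/4)*c/3) + (C3*sin(3^(3/4)*c/3) + C4*cos(3^(3/4)*c/3))*exp(3^(3/4)*c/3)


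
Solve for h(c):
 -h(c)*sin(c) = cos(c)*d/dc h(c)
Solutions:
 h(c) = C1*cos(c)


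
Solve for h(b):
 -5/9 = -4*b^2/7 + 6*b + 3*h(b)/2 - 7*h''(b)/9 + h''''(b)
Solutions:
 h(b) = 8*b^2/21 - 4*b + (C1*sin(2^(3/4)*3^(1/4)*b*sin(atan(sqrt(437)/7)/2)/2) + C2*cos(2^(3/4)*3^(1/4)*b*sin(atan(sqrt(437)/7)/2)/2))*exp(-2^(3/4)*3^(1/4)*b*cos(atan(sqrt(437)/7)/2)/2) + (C3*sin(2^(3/4)*3^(1/4)*b*sin(atan(sqrt(437)/7)/2)/2) + C4*cos(2^(3/4)*3^(1/4)*b*sin(atan(sqrt(437)/7)/2)/2))*exp(2^(3/4)*3^(1/4)*b*cos(atan(sqrt(437)/7)/2)/2) + 2/81


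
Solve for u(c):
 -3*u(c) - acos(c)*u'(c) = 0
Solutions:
 u(c) = C1*exp(-3*Integral(1/acos(c), c))


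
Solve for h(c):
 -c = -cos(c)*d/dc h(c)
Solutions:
 h(c) = C1 + Integral(c/cos(c), c)


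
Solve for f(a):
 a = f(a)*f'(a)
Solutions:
 f(a) = -sqrt(C1 + a^2)
 f(a) = sqrt(C1 + a^2)


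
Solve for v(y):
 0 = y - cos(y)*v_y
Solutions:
 v(y) = C1 + Integral(y/cos(y), y)


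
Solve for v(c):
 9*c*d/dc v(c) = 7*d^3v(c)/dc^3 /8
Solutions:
 v(c) = C1 + Integral(C2*airyai(2*21^(2/3)*c/7) + C3*airybi(2*21^(2/3)*c/7), c)


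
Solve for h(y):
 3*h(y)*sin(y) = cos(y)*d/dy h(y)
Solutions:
 h(y) = C1/cos(y)^3


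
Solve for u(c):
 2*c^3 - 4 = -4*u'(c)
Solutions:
 u(c) = C1 - c^4/8 + c


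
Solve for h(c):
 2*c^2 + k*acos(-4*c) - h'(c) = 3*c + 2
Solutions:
 h(c) = C1 + 2*c^3/3 - 3*c^2/2 - 2*c + k*(c*acos(-4*c) + sqrt(1 - 16*c^2)/4)


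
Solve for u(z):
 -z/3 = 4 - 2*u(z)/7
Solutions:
 u(z) = 7*z/6 + 14


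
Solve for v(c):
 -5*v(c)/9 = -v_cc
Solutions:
 v(c) = C1*exp(-sqrt(5)*c/3) + C2*exp(sqrt(5)*c/3)


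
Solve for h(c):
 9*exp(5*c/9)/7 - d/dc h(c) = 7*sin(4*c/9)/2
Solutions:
 h(c) = C1 + 81*exp(5*c/9)/35 + 63*cos(4*c/9)/8


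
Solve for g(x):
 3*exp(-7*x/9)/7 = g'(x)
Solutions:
 g(x) = C1 - 27*exp(-7*x/9)/49


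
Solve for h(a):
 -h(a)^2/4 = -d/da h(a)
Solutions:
 h(a) = -4/(C1 + a)


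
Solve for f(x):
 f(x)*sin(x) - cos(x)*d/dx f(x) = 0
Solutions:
 f(x) = C1/cos(x)


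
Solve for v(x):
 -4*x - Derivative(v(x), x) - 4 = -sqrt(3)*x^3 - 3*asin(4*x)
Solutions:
 v(x) = C1 + sqrt(3)*x^4/4 - 2*x^2 + 3*x*asin(4*x) - 4*x + 3*sqrt(1 - 16*x^2)/4


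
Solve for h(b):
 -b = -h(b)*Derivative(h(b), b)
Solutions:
 h(b) = -sqrt(C1 + b^2)
 h(b) = sqrt(C1 + b^2)


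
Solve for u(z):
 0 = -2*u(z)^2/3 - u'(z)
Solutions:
 u(z) = 3/(C1 + 2*z)


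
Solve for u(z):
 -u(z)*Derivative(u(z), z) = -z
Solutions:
 u(z) = -sqrt(C1 + z^2)
 u(z) = sqrt(C1 + z^2)


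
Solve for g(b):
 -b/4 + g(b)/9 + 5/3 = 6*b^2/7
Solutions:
 g(b) = 54*b^2/7 + 9*b/4 - 15


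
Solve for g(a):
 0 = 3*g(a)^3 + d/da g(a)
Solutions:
 g(a) = -sqrt(2)*sqrt(-1/(C1 - 3*a))/2
 g(a) = sqrt(2)*sqrt(-1/(C1 - 3*a))/2


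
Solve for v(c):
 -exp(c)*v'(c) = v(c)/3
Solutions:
 v(c) = C1*exp(exp(-c)/3)


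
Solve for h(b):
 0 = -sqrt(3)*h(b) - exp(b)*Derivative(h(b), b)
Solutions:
 h(b) = C1*exp(sqrt(3)*exp(-b))


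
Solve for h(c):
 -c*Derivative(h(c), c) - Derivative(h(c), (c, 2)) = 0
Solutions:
 h(c) = C1 + C2*erf(sqrt(2)*c/2)


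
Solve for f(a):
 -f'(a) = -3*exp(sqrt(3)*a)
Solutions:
 f(a) = C1 + sqrt(3)*exp(sqrt(3)*a)


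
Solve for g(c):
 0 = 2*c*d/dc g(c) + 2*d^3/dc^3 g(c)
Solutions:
 g(c) = C1 + Integral(C2*airyai(-c) + C3*airybi(-c), c)


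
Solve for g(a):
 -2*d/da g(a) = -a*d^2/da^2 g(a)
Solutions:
 g(a) = C1 + C2*a^3


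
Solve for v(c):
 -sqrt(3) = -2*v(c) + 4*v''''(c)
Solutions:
 v(c) = C1*exp(-2^(3/4)*c/2) + C2*exp(2^(3/4)*c/2) + C3*sin(2^(3/4)*c/2) + C4*cos(2^(3/4)*c/2) + sqrt(3)/2


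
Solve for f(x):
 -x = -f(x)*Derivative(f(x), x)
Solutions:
 f(x) = -sqrt(C1 + x^2)
 f(x) = sqrt(C1 + x^2)


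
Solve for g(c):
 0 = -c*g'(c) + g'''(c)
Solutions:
 g(c) = C1 + Integral(C2*airyai(c) + C3*airybi(c), c)


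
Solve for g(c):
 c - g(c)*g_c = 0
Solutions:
 g(c) = -sqrt(C1 + c^2)
 g(c) = sqrt(C1 + c^2)


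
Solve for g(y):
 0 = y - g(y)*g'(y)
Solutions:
 g(y) = -sqrt(C1 + y^2)
 g(y) = sqrt(C1 + y^2)


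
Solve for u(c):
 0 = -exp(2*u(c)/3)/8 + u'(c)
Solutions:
 u(c) = 3*log(-sqrt(-1/(C1 + c))) + 3*log(3)/2 + 3*log(2)
 u(c) = 3*log(-1/(C1 + c))/2 + 3*log(3)/2 + 3*log(2)


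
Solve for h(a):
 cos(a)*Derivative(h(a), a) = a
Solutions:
 h(a) = C1 + Integral(a/cos(a), a)


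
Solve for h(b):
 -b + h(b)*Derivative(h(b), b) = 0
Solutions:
 h(b) = -sqrt(C1 + b^2)
 h(b) = sqrt(C1 + b^2)


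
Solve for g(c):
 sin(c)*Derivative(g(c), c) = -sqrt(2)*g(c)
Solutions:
 g(c) = C1*(cos(c) + 1)^(sqrt(2)/2)/(cos(c) - 1)^(sqrt(2)/2)


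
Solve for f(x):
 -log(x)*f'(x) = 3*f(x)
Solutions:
 f(x) = C1*exp(-3*li(x))


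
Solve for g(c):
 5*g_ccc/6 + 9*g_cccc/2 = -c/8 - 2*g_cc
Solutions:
 g(c) = C1 + C2*c - c^3/96 + 5*c^2/384 + (C3*sin(sqrt(1271)*c/54) + C4*cos(sqrt(1271)*c/54))*exp(-5*c/54)


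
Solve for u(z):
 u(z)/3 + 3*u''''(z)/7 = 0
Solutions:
 u(z) = (C1*sin(sqrt(6)*7^(1/4)*z/6) + C2*cos(sqrt(6)*7^(1/4)*z/6))*exp(-sqrt(6)*7^(1/4)*z/6) + (C3*sin(sqrt(6)*7^(1/4)*z/6) + C4*cos(sqrt(6)*7^(1/4)*z/6))*exp(sqrt(6)*7^(1/4)*z/6)


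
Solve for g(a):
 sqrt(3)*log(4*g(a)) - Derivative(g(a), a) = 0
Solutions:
 -sqrt(3)*Integral(1/(log(_y) + 2*log(2)), (_y, g(a)))/3 = C1 - a


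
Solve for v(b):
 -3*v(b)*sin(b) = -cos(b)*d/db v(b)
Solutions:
 v(b) = C1/cos(b)^3


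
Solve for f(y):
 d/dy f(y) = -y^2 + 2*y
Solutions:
 f(y) = C1 - y^3/3 + y^2


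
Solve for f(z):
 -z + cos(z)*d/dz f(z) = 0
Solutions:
 f(z) = C1 + Integral(z/cos(z), z)


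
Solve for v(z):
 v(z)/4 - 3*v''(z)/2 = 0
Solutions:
 v(z) = C1*exp(-sqrt(6)*z/6) + C2*exp(sqrt(6)*z/6)


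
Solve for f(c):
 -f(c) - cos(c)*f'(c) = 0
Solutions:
 f(c) = C1*sqrt(sin(c) - 1)/sqrt(sin(c) + 1)


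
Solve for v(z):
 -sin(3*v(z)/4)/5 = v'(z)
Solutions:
 z/5 + 2*log(cos(3*v(z)/4) - 1)/3 - 2*log(cos(3*v(z)/4) + 1)/3 = C1


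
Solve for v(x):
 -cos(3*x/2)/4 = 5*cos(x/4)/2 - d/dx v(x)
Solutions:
 v(x) = C1 + 10*sin(x/4) + sin(3*x/2)/6


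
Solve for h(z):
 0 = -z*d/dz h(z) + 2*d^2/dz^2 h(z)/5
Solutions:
 h(z) = C1 + C2*erfi(sqrt(5)*z/2)


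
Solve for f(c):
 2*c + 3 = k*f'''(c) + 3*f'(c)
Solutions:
 f(c) = C1 + C2*exp(-sqrt(3)*c*sqrt(-1/k)) + C3*exp(sqrt(3)*c*sqrt(-1/k)) + c^2/3 + c


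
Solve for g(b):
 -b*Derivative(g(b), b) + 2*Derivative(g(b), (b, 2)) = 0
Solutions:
 g(b) = C1 + C2*erfi(b/2)


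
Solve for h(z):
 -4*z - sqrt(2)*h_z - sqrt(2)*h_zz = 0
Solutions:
 h(z) = C1 + C2*exp(-z) - sqrt(2)*z^2 + 2*sqrt(2)*z


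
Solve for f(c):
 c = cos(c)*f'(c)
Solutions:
 f(c) = C1 + Integral(c/cos(c), c)


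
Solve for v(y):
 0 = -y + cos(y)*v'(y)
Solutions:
 v(y) = C1 + Integral(y/cos(y), y)


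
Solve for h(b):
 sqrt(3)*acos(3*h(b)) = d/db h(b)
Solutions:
 Integral(1/acos(3*_y), (_y, h(b))) = C1 + sqrt(3)*b


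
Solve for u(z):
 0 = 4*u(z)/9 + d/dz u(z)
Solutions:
 u(z) = C1*exp(-4*z/9)


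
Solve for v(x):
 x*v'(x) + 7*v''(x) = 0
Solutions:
 v(x) = C1 + C2*erf(sqrt(14)*x/14)


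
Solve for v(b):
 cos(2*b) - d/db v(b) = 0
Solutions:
 v(b) = C1 + sin(2*b)/2
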